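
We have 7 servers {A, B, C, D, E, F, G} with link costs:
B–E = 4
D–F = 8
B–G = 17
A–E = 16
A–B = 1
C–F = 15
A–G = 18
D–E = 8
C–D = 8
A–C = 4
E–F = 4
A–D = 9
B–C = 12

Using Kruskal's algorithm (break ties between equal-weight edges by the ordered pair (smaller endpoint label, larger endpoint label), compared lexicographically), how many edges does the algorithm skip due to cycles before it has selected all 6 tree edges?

6

Sort edges by weight, then run Kruskal:
A–B (1): add. Components now {A,B} {C} {D} {E} {F} {G}
A–C (4): add. Components now {A,B,C} {D} {E} {F} {G}
B–E (4): add. Components now {A,B,C,E} {D} {F} {G}
E–F (4): add. Components now {A,B,C,E,F} {D} {G}
C–D (8): add. Components now {A,B,C,D,E,F} {G}
D–E (8): skip — D and E already connected.
D–F (8): skip — D and F already connected.
A–D (9): skip — A and D already connected.
B–C (12): skip — B and C already connected.
C–F (15): skip — C and F already connected.
A–E (16): skip — A and E already connected.
B–G (17): add. Components now {A,B,C,D,E,F,G}
Edges rejected before the tree was complete: 6.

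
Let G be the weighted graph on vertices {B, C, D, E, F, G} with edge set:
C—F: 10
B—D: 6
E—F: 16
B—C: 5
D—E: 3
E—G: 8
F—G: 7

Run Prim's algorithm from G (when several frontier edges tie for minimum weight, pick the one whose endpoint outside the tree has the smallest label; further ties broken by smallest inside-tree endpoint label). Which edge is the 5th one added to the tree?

Prim's algorithm from G:
Step 1: cheapest edge leaving the tree is F—G (7); add F.
Step 2: cheapest edge leaving the tree is E—G (8); add E.
Step 3: cheapest edge leaving the tree is D—E (3); add D.
Step 4: cheapest edge leaving the tree is B—D (6); add B.
Step 5: cheapest edge leaving the tree is B—C (5); add C.
The 5th edge added is B—C.

B-C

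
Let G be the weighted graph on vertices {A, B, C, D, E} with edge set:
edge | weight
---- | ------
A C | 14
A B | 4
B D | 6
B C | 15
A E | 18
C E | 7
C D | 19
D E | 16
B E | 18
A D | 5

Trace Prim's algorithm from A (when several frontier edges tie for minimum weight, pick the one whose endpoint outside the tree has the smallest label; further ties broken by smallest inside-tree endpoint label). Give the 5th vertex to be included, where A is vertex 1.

Prim's algorithm from A:
Step 1: frontier [A B 4, A D 5, A C 14, A E 18] → take A B (4); add B.
Step 2: frontier [A D 5, A C 14, A E 18, B D 6, B C 15, B E 18] → take A D (5); add D.
Step 3: frontier [A C 14, A E 18, B C 15, B E 18, D E 16, C D 19] → take A C (14); add C.
Step 4: frontier [A E 18, B E 18, C E 7, D E 16] → take C E (7); add E.
Vertex order: A, B, D, C, E. The 5th vertex is E.

E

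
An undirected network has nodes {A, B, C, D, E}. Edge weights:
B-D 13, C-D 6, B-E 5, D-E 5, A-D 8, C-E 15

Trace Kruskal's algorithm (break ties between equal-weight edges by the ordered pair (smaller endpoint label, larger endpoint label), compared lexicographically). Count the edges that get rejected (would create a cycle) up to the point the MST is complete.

Sort edges by weight, then run Kruskal:
B-E (5): add. Components now {A} {B,E} {C} {D}
D-E (5): add. Components now {A} {B,D,E} {C}
C-D (6): add. Components now {A} {B,C,D,E}
A-D (8): add. Components now {A,B,C,D,E}
Edges rejected before the tree was complete: 0.

0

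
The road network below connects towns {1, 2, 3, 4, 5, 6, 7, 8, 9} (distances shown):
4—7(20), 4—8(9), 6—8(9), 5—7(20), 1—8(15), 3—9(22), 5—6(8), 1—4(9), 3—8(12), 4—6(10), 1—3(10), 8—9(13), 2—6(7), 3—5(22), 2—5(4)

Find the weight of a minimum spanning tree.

Sort edges by weight, then run Kruskal:
2—5 (4): add — endpoints in different components.
2—6 (7): add — endpoints in different components.
5—6 (8): skip — 5 and 6 already connected.
1—4 (9): add — endpoints in different components.
4—8 (9): add — endpoints in different components.
6—8 (9): add — endpoints in different components.
1—3 (10): add — endpoints in different components.
4—6 (10): skip — 4 and 6 already connected.
3—8 (12): skip — 3 and 8 already connected.
8—9 (13): add — endpoints in different components.
1—8 (15): skip — 1 and 8 already connected.
4—7 (20): add — endpoints in different components.
MST edges: 2—5, 2—6, 1—4, 4—8, 6—8, 1—3, 8—9, 4—7; total weight 4+7+9+9+9+10+13+20 = 81.

81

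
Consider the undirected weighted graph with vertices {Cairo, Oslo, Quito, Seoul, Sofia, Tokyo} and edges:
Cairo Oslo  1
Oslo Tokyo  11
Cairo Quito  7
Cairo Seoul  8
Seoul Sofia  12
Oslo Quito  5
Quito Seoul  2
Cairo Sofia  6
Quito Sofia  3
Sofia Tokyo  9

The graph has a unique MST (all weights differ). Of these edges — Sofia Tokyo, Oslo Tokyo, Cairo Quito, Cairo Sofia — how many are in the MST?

Sort edges by weight, then run Kruskal:
Cairo Oslo (1): add. Components now {Seoul} {Cairo,Oslo} {Quito} {Sofia} {Tokyo}
Quito Seoul (2): add. Components now {Quito,Seoul} {Cairo,Oslo} {Sofia} {Tokyo}
Quito Sofia (3): add. Components now {Quito,Seoul,Sofia} {Cairo,Oslo} {Tokyo}
Oslo Quito (5): add. Components now {Cairo,Oslo,Quito,Seoul,Sofia} {Tokyo}
Cairo Sofia (6): skip — Sofia and Cairo already connected.
Cairo Quito (7): skip — Quito and Cairo already connected.
Cairo Seoul (8): skip — Seoul and Cairo already connected.
Sofia Tokyo (9): add. Components now {Cairo,Oslo,Quito,Seoul,Sofia,Tokyo}
MST edge set: {Cairo Oslo, Quito Seoul, Quito Sofia, Oslo Quito, Sofia Tokyo}.
Of the listed edges, {Sofia Tokyo} are in the MST → 1.

1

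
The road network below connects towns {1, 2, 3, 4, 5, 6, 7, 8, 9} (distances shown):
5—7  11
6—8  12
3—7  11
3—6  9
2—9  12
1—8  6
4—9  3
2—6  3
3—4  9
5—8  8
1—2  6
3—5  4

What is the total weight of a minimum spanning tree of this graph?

Prim, starting at 8.
Step 1: frontier [1—8 6, 5—8 8, 6—8 12] → take 1—8 (6); add 1.
Step 2: frontier [1—2 6, 5—8 8, 6—8 12] → take 1—2 (6); add 2.
Step 3: frontier [2—6 3, 2—9 12, 5—8 8, 6—8 12] → take 2—6 (3); add 6.
Step 4: frontier [2—9 12, 3—6 9, 5—8 8] → take 5—8 (8); add 5.
Step 5: frontier [2—9 12, 3—5 4, 5—7 11, 3—6 9] → take 3—5 (4); add 3.
Step 6: frontier [2—9 12, 3—4 9, 3—7 11, 5—7 11] → take 3—4 (9); add 4.
Step 7: frontier [2—9 12, 3—7 11, 4—9 3, 5—7 11] → take 4—9 (3); add 9.
Step 8: frontier [3—7 11, 5—7 11] → take 3—7 (11); add 7.
MST edges: 1—8, 1—2, 2—6, 5—8, 3—5, 3—4, 4—9, 3—7; total weight 6+6+3+8+4+9+3+11 = 50.

50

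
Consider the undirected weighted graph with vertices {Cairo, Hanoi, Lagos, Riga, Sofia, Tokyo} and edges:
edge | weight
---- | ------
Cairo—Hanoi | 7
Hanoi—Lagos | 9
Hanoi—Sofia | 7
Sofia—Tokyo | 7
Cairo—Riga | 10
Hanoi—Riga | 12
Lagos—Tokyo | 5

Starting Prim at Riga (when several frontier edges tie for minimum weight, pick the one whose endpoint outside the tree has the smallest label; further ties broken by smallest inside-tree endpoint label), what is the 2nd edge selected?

Cairo-Hanoi

Prim, starting at Riga.
Step 1: frontier [Cairo—Riga 10, Hanoi—Riga 12] → take Cairo—Riga (10); add Cairo.
Step 2: frontier [Cairo—Hanoi 7, Hanoi—Riga 12] → take Cairo—Hanoi (7); add Hanoi.
Step 3: frontier [Hanoi—Sofia 7, Hanoi—Lagos 9] → take Hanoi—Sofia (7); add Sofia.
Step 4: frontier [Hanoi—Lagos 9, Sofia—Tokyo 7] → take Sofia—Tokyo (7); add Tokyo.
Step 5: frontier [Hanoi—Lagos 9, Lagos—Tokyo 5] → take Lagos—Tokyo (5); add Lagos.
The 2nd edge added is Cairo—Hanoi.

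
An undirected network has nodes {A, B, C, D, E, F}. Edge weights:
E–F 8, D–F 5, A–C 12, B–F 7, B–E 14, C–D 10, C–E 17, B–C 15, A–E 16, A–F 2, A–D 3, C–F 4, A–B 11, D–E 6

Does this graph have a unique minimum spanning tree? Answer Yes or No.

Kruskal: consider edges lightest-first.
A–F (2): add — endpoints in different components.
A–D (3): add — endpoints in different components.
C–F (4): add — endpoints in different components.
D–F (5): skip — D and F already connected.
D–E (6): add — endpoints in different components.
B–F (7): add — endpoints in different components.
Every non-tree edge has weight strictly greater than the heaviest edge on the tree path between its endpoints, so the MST is unique.

Yes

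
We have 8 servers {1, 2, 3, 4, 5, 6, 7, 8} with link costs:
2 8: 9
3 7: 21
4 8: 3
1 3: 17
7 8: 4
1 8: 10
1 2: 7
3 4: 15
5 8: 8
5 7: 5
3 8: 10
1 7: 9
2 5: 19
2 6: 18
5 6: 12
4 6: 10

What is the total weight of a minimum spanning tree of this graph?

Kruskal's algorithm — process edges by increasing weight (ties by edge label):
4 8 (3): add — endpoints in different components.
7 8 (4): add — endpoints in different components.
5 7 (5): add — endpoints in different components.
1 2 (7): add — endpoints in different components.
5 8 (8): skip — 5 and 8 already connected.
1 7 (9): add — endpoints in different components.
2 8 (9): skip — 2 and 8 already connected.
1 8 (10): skip — 1 and 8 already connected.
3 8 (10): add — endpoints in different components.
4 6 (10): add — endpoints in different components.
MST edges: 4 8, 7 8, 5 7, 1 2, 1 7, 3 8, 4 6; total weight 3+4+5+7+9+10+10 = 48.

48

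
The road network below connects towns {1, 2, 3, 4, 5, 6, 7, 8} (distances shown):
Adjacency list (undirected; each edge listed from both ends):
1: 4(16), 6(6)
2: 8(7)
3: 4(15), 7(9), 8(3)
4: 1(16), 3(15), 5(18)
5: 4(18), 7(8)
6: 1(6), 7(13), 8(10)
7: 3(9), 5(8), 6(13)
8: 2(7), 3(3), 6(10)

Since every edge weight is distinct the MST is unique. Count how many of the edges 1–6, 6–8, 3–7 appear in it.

Kruskal's algorithm — process edges by increasing weight (ties by edge label):
3–8 (3): add — endpoints in different components.
1–6 (6): add — endpoints in different components.
2–8 (7): add — endpoints in different components.
5–7 (8): add — endpoints in different components.
3–7 (9): add — endpoints in different components.
6–8 (10): add — endpoints in different components.
6–7 (13): skip — 6 and 7 already connected.
3–4 (15): add — endpoints in different components.
MST edge set: {3–8, 1–6, 2–8, 5–7, 3–7, 6–8, 3–4}.
Of the listed edges, {1–6, 6–8, 3–7} are in the MST → 3.

3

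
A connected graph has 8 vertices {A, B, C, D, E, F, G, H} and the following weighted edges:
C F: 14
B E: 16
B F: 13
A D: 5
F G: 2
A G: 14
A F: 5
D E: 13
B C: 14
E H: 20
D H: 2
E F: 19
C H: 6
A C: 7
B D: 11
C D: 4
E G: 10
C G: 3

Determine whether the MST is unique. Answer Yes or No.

No

Kruskal's algorithm — process edges by increasing weight (ties by edge label):
D H (2): add — endpoints in different components.
F G (2): add — endpoints in different components.
C G (3): add — endpoints in different components.
C D (4): add — endpoints in different components.
A D (5): add — endpoints in different components.
A F (5): skip — A and F already connected.
C H (6): skip — C and H already connected.
A C (7): skip — A and C already connected.
E G (10): add — endpoints in different components.
B D (11): add — endpoints in different components.
Non-tree edge A F has weight 5, equal to the heaviest edge on its tree cycle — swapping gives another MST of the same weight. Not unique.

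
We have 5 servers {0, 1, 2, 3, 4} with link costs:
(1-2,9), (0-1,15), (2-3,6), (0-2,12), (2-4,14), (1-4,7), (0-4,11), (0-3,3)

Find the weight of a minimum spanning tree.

25

Prim's algorithm from 2:
Step 1: frontier [2-3 6, 1-2 9, 0-2 12, 2-4 14] → take 2-3 (6); add 3.
Step 2: frontier [1-2 9, 0-2 12, 2-4 14, 0-3 3] → take 0-3 (3); add 0.
Step 3: frontier [0-4 11, 0-1 15, 1-2 9, 2-4 14] → take 1-2 (9); add 1.
Step 4: frontier [0-4 11, 1-4 7, 2-4 14] → take 1-4 (7); add 4.
MST edges: 2-3, 0-3, 1-2, 1-4; total weight 6+3+9+7 = 25.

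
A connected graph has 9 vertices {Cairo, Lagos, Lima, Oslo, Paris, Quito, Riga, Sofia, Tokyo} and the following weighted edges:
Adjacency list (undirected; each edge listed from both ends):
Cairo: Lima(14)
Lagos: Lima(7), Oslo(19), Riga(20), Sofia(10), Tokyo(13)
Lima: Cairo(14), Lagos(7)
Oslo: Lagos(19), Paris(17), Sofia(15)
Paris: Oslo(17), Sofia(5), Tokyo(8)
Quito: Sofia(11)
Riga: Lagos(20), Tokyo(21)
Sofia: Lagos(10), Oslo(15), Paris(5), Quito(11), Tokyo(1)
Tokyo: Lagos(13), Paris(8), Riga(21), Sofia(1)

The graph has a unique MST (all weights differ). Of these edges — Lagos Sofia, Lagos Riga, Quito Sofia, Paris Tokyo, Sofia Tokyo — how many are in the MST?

Kruskal: consider edges lightest-first.
Sofia Tokyo (1): add — endpoints in different components.
Paris Sofia (5): add — endpoints in different components.
Lagos Lima (7): add — endpoints in different components.
Paris Tokyo (8): skip — Paris and Tokyo already connected.
Lagos Sofia (10): add — endpoints in different components.
Quito Sofia (11): add — endpoints in different components.
Lagos Tokyo (13): skip — Lagos and Tokyo already connected.
Cairo Lima (14): add — endpoints in different components.
Oslo Sofia (15): add — endpoints in different components.
Oslo Paris (17): skip — Oslo and Paris already connected.
Lagos Oslo (19): skip — Oslo and Lagos already connected.
Lagos Riga (20): add — endpoints in different components.
MST edge set: {Sofia Tokyo, Paris Sofia, Lagos Lima, Lagos Sofia, Quito Sofia, Cairo Lima, Oslo Sofia, Lagos Riga}.
Of the listed edges, {Lagos Sofia, Lagos Riga, Quito Sofia, Sofia Tokyo} are in the MST → 4.

4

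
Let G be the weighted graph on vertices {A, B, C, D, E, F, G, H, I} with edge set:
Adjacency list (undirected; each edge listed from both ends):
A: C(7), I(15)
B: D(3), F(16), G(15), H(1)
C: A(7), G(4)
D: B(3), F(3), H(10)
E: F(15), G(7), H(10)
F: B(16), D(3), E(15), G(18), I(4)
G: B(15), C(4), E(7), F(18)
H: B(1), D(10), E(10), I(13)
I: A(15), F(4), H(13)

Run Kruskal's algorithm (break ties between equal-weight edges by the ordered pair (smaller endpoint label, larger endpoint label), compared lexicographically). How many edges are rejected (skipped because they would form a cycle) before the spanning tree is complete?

Kruskal's algorithm — process edges by increasing weight (ties by edge label):
B–H (1): add — endpoints in different components.
B–D (3): add — endpoints in different components.
D–F (3): add — endpoints in different components.
C–G (4): add — endpoints in different components.
F–I (4): add — endpoints in different components.
A–C (7): add — endpoints in different components.
E–G (7): add — endpoints in different components.
D–H (10): skip — D and H already connected.
E–H (10): add — endpoints in different components.
Edges rejected before the tree was complete: 1.

1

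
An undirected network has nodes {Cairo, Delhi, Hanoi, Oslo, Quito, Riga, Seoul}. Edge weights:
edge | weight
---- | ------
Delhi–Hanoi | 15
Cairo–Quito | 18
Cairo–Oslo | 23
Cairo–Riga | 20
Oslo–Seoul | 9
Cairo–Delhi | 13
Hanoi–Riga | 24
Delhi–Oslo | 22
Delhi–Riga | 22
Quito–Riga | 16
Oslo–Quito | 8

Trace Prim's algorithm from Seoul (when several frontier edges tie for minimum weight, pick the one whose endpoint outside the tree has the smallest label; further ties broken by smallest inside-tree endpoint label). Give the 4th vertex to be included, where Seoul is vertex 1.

Riga

Grow the tree from Seoul using Prim:
Step 1: frontier [Oslo–Seoul 9] → take Oslo–Seoul (9); add Oslo.
Step 2: frontier [Oslo–Quito 8, Delhi–Oslo 22, Cairo–Oslo 23] → take Oslo–Quito (8); add Quito.
Step 3: frontier [Delhi–Oslo 22, Cairo–Oslo 23, Quito–Riga 16, Cairo–Quito 18] → take Quito–Riga (16); add Riga.
Step 4: frontier [Delhi–Oslo 22, Cairo–Oslo 23, Cairo–Quito 18, Cairo–Riga 20, Delhi–Riga 22, Hanoi–Riga 24] → take Cairo–Quito (18); add Cairo.
Step 5: frontier [Cairo–Delhi 13, Delhi–Oslo 22, Delhi–Riga 22, Hanoi–Riga 24] → take Cairo–Delhi (13); add Delhi.
Step 6: frontier [Delhi–Hanoi 15, Hanoi–Riga 24] → take Delhi–Hanoi (15); add Hanoi.
Vertex order: Seoul, Oslo, Quito, Riga, Cairo, Delhi, Hanoi. The 4th vertex is Riga.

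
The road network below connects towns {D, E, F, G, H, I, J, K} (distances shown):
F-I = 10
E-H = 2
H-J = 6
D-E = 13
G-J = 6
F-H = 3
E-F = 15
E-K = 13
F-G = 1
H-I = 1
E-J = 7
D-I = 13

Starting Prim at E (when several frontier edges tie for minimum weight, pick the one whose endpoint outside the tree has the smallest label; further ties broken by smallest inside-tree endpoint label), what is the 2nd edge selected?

H-I

Prim, starting at E.
Step 1: frontier [E-H 2, E-J 7, D-E 13, E-K 13, E-F 15] → take E-H (2); add H.
Step 2: frontier [E-J 7, D-E 13, E-K 13, E-F 15, H-I 1, F-H 3, H-J 6] → take H-I (1); add I.
Step 3: frontier [E-J 7, D-E 13, E-K 13, E-F 15, F-H 3, H-J 6, F-I 10, D-I 13] → take F-H (3); add F.
Step 4: frontier [E-J 7, D-E 13, E-K 13, F-G 1, H-J 6, D-I 13] → take F-G (1); add G.
Step 5: frontier [E-J 7, D-E 13, E-K 13, G-J 6, H-J 6, D-I 13] → take G-J (6); add J.
Step 6: frontier [D-E 13, E-K 13, D-I 13] → take D-E (13); add D.
Step 7: frontier [E-K 13] → take E-K (13); add K.
The 2nd edge added is H-I.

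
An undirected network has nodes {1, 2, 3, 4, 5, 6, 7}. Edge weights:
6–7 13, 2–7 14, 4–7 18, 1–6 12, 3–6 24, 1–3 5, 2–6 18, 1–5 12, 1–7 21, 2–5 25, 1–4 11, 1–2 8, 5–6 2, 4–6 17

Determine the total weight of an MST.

Grow the tree from 7 using Prim:
Step 1: frontier [6–7 13, 2–7 14, 4–7 18, 1–7 21] → take 6–7 (13); add 6.
Step 2: frontier [5–6 2, 1–6 12, 4–6 17, 2–6 18, 3–6 24, 2–7 14, 4–7 18, 1–7 21] → take 5–6 (2); add 5.
Step 3: frontier [1–5 12, 2–5 25, 1–6 12, 4–6 17, 2–6 18, 3–6 24, 2–7 14, 4–7 18, 1–7 21] → take 1–5 (12); add 1.
Step 4: frontier [1–3 5, 1–2 8, 1–4 11, 2–5 25, 4–6 17, 2–6 18, 3–6 24, 2–7 14, 4–7 18] → take 1–3 (5); add 3.
Step 5: frontier [1–2 8, 1–4 11, 2–5 25, 4–6 17, 2–6 18, 2–7 14, 4–7 18] → take 1–2 (8); add 2.
Step 6: frontier [1–4 11, 4–6 17, 4–7 18] → take 1–4 (11); add 4.
MST edges: 6–7, 5–6, 1–5, 1–3, 1–2, 1–4; total weight 13+2+12+5+8+11 = 51.

51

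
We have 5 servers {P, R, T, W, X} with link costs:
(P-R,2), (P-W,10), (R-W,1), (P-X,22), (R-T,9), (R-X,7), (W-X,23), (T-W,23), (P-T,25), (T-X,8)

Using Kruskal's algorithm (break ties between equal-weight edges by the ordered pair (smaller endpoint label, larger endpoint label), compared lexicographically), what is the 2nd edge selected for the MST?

P-R

Kruskal's algorithm — process edges by increasing weight (ties by edge label):
R-W (1): add. Components now {R,W} {X} {P} {T}
P-R (2): add. Components now {P,R,W} {X} {T}
R-X (7): add. Components now {P,R,W,X} {T}
T-X (8): add. Components now {P,R,T,W,X}
The 2nd edge added is P-R.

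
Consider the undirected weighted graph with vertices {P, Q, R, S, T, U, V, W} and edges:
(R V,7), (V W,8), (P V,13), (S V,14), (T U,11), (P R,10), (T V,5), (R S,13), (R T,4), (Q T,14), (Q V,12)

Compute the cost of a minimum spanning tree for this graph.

63

Sort edges by weight, then run Kruskal:
R T (4): add — endpoints in different components.
T V (5): add — endpoints in different components.
R V (7): skip — V and R already connected.
V W (8): add — endpoints in different components.
P R (10): add — endpoints in different components.
T U (11): add — endpoints in different components.
Q V (12): add — endpoints in different components.
P V (13): skip — P and V already connected.
R S (13): add — endpoints in different components.
MST edges: R T, T V, V W, P R, T U, Q V, R S; total weight 4+5+8+10+11+12+13 = 63.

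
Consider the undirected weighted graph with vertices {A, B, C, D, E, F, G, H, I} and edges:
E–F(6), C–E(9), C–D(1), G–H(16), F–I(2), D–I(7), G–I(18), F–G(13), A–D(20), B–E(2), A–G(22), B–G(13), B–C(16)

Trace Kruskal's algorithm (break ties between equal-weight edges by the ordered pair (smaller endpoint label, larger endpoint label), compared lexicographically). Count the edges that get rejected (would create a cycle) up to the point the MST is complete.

Kruskal's algorithm — process edges by increasing weight (ties by edge label):
C–D (1): add — endpoints in different components.
B–E (2): add — endpoints in different components.
F–I (2): add — endpoints in different components.
E–F (6): add — endpoints in different components.
D–I (7): add — endpoints in different components.
C–E (9): skip — C and E already connected.
B–G (13): add — endpoints in different components.
F–G (13): skip — F and G already connected.
B–C (16): skip — B and C already connected.
G–H (16): add — endpoints in different components.
G–I (18): skip — G and I already connected.
A–D (20): add — endpoints in different components.
Edges rejected before the tree was complete: 4.

4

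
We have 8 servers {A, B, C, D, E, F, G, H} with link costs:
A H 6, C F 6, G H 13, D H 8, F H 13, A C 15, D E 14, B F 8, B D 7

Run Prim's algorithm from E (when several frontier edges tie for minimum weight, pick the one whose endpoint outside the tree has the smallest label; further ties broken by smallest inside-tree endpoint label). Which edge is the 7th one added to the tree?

Prim's algorithm from E:
Step 1: cheapest edge leaving the tree is D E (14); add D.
Step 2: cheapest edge leaving the tree is B D (7); add B.
Step 3: cheapest edge leaving the tree is B F (8); add F.
Step 4: cheapest edge leaving the tree is C F (6); add C.
Step 5: cheapest edge leaving the tree is D H (8); add H.
Step 6: cheapest edge leaving the tree is A H (6); add A.
Step 7: cheapest edge leaving the tree is G H (13); add G.
The 7th edge added is G H.

G-H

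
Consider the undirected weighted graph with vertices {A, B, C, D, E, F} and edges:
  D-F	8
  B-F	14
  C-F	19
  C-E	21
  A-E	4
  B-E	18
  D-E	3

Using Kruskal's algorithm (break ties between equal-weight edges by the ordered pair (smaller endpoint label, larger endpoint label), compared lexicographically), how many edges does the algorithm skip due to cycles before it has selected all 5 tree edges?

Kruskal's algorithm — process edges by increasing weight (ties by edge label):
D-E (3): add — endpoints in different components.
A-E (4): add — endpoints in different components.
D-F (8): add — endpoints in different components.
B-F (14): add — endpoints in different components.
B-E (18): skip — B and E already connected.
C-F (19): add — endpoints in different components.
Edges rejected before the tree was complete: 1.

1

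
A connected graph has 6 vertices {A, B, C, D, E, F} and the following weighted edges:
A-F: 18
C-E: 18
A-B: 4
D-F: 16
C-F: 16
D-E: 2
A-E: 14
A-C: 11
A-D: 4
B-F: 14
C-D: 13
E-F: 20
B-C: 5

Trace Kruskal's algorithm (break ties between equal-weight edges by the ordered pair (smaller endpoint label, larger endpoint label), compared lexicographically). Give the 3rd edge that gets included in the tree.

Kruskal's algorithm — process edges by increasing weight (ties by edge label):
D-E (2): add — endpoints in different components.
A-B (4): add — endpoints in different components.
A-D (4): add — endpoints in different components.
B-C (5): add — endpoints in different components.
A-C (11): skip — A and C already connected.
C-D (13): skip — C and D already connected.
A-E (14): skip — A and E already connected.
B-F (14): add — endpoints in different components.
The 3rd edge added is A-D.

A-D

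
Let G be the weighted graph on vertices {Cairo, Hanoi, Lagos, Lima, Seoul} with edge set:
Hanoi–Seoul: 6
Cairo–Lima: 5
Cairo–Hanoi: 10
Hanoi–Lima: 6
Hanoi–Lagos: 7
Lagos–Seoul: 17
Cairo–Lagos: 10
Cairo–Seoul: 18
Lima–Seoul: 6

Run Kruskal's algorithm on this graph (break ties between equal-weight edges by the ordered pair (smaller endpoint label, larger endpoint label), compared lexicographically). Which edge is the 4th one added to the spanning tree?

Sort edges by weight, then run Kruskal:
Cairo–Lima (5): add — endpoints in different components.
Hanoi–Lima (6): add — endpoints in different components.
Hanoi–Seoul (6): add — endpoints in different components.
Lima–Seoul (6): skip — Seoul and Lima already connected.
Hanoi–Lagos (7): add — endpoints in different components.
The 4th edge added is Hanoi–Lagos.

Hanoi-Lagos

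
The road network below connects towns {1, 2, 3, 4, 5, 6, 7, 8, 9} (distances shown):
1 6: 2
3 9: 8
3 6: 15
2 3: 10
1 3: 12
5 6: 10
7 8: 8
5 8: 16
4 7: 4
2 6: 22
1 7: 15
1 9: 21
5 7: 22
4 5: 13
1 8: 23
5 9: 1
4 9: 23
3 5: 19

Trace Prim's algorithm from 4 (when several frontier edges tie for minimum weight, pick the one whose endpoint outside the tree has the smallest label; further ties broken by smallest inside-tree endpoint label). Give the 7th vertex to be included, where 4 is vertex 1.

Prim, starting at 4.
Step 1: cheapest edge leaving the tree is 4 7 (4); add 7.
Step 2: cheapest edge leaving the tree is 7 8 (8); add 8.
Step 3: cheapest edge leaving the tree is 4 5 (13); add 5.
Step 4: cheapest edge leaving the tree is 5 9 (1); add 9.
Step 5: cheapest edge leaving the tree is 3 9 (8); add 3.
Step 6: cheapest edge leaving the tree is 2 3 (10); add 2.
Step 7: cheapest edge leaving the tree is 5 6 (10); add 6.
Step 8: cheapest edge leaving the tree is 1 6 (2); add 1.
Vertex order: 4, 7, 8, 5, 9, 3, 2, 6, 1. The 7th vertex is 2.

2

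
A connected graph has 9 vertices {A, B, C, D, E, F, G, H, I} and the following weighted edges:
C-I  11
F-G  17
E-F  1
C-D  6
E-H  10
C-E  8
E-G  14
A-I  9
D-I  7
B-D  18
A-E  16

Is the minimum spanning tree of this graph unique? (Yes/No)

Kruskal's algorithm — process edges by increasing weight (ties by edge label):
E-F (1): add — endpoints in different components.
C-D (6): add — endpoints in different components.
D-I (7): add — endpoints in different components.
C-E (8): add — endpoints in different components.
A-I (9): add — endpoints in different components.
E-H (10): add — endpoints in different components.
C-I (11): skip — C and I already connected.
E-G (14): add — endpoints in different components.
A-E (16): skip — A and E already connected.
F-G (17): skip — F and G already connected.
B-D (18): add — endpoints in different components.
Every non-tree edge has weight strictly greater than the heaviest edge on the tree path between its endpoints, so the MST is unique.

Yes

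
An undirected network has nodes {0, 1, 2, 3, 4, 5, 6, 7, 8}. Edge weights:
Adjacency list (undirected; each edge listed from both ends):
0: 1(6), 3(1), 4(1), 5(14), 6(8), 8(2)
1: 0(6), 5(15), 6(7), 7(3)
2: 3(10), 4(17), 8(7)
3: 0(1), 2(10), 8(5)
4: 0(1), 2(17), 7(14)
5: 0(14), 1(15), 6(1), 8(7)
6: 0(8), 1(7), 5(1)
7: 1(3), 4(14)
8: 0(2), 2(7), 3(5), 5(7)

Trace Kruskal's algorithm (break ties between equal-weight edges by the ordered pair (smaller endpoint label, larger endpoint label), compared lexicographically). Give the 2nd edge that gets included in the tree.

Kruskal: consider edges lightest-first.
0-3 (1): add — endpoints in different components.
0-4 (1): add — endpoints in different components.
5-6 (1): add — endpoints in different components.
0-8 (2): add — endpoints in different components.
1-7 (3): add — endpoints in different components.
3-8 (5): skip — 3 and 8 already connected.
0-1 (6): add — endpoints in different components.
1-6 (7): add — endpoints in different components.
2-8 (7): add — endpoints in different components.
The 2nd edge added is 0-4.

0-4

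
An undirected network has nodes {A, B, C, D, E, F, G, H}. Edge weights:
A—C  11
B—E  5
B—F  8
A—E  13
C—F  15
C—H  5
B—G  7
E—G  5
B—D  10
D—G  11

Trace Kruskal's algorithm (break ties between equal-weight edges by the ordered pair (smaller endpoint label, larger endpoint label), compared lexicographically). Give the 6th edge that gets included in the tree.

A-C

Kruskal's algorithm — process edges by increasing weight (ties by edge label):
B—E (5): add — endpoints in different components.
C—H (5): add — endpoints in different components.
E—G (5): add — endpoints in different components.
B—G (7): skip — B and G already connected.
B—F (8): add — endpoints in different components.
B—D (10): add — endpoints in different components.
A—C (11): add — endpoints in different components.
D—G (11): skip — D and G already connected.
A—E (13): add — endpoints in different components.
The 6th edge added is A—C.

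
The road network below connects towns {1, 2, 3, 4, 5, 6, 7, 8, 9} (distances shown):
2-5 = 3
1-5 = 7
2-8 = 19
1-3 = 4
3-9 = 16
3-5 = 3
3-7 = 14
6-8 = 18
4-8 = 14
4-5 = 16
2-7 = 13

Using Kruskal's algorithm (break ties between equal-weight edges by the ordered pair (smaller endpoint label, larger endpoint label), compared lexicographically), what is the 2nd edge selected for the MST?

Sort edges by weight, then run Kruskal:
2-5 (3): add — endpoints in different components.
3-5 (3): add — endpoints in different components.
1-3 (4): add — endpoints in different components.
1-5 (7): skip — 1 and 5 already connected.
2-7 (13): add — endpoints in different components.
3-7 (14): skip — 3 and 7 already connected.
4-8 (14): add — endpoints in different components.
3-9 (16): add — endpoints in different components.
4-5 (16): add — endpoints in different components.
6-8 (18): add — endpoints in different components.
The 2nd edge added is 3-5.

3-5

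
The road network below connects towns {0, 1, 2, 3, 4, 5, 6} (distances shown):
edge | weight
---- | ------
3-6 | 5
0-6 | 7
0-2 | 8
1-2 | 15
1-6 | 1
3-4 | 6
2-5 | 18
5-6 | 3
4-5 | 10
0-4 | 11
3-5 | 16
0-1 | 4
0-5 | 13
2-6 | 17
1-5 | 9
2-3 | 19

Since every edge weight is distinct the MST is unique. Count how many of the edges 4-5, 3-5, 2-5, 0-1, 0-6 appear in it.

Sort edges by weight, then run Kruskal:
1-6 (1): add — endpoints in different components.
5-6 (3): add — endpoints in different components.
0-1 (4): add — endpoints in different components.
3-6 (5): add — endpoints in different components.
3-4 (6): add — endpoints in different components.
0-6 (7): skip — 0 and 6 already connected.
0-2 (8): add — endpoints in different components.
MST edge set: {1-6, 5-6, 0-1, 3-6, 3-4, 0-2}.
Of the listed edges, {0-1} are in the MST → 1.

1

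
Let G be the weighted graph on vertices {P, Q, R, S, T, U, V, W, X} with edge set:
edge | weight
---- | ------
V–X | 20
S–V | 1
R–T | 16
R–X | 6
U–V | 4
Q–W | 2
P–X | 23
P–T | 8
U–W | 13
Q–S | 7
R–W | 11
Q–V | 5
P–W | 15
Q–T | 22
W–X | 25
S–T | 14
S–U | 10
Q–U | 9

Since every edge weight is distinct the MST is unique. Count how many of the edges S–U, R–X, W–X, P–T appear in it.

Sort edges by weight, then run Kruskal:
S–V (1): add — endpoints in different components.
Q–W (2): add — endpoints in different components.
U–V (4): add — endpoints in different components.
Q–V (5): add — endpoints in different components.
R–X (6): add — endpoints in different components.
Q–S (7): skip — S and Q already connected.
P–T (8): add — endpoints in different components.
Q–U (9): skip — Q and U already connected.
S–U (10): skip — S and U already connected.
R–W (11): add — endpoints in different components.
U–W (13): skip — W and U already connected.
S–T (14): add — endpoints in different components.
MST edge set: {S–V, Q–W, U–V, Q–V, R–X, P–T, R–W, S–T}.
Of the listed edges, {R–X, P–T} are in the MST → 2.

2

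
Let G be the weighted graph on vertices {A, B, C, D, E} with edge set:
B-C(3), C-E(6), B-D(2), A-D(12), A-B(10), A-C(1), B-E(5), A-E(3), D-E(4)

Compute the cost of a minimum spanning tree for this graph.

Kruskal: consider edges lightest-first.
A-C (1): add — endpoints in different components.
B-D (2): add — endpoints in different components.
A-E (3): add — endpoints in different components.
B-C (3): add — endpoints in different components.
MST edges: A-C, B-D, A-E, B-C; total weight 1+2+3+3 = 9.

9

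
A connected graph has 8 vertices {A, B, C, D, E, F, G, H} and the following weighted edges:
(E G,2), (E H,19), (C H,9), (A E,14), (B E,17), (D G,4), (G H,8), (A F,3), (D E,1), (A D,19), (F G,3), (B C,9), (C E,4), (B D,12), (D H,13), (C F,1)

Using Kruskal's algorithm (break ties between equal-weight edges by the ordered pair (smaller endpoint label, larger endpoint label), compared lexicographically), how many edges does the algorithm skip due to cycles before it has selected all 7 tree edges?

2

Sort edges by weight, then run Kruskal:
C F (1): add — endpoints in different components.
D E (1): add — endpoints in different components.
E G (2): add — endpoints in different components.
A F (3): add — endpoints in different components.
F G (3): add — endpoints in different components.
C E (4): skip — C and E already connected.
D G (4): skip — D and G already connected.
G H (8): add — endpoints in different components.
B C (9): add — endpoints in different components.
Edges rejected before the tree was complete: 2.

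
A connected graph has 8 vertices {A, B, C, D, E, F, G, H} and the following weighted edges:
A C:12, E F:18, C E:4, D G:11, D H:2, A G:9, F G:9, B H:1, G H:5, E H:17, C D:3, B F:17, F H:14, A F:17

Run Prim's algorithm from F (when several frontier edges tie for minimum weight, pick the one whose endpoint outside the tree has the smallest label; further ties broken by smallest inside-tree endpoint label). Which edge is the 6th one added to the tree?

Grow the tree from F using Prim:
Step 1: frontier [F G 9, F H 14, A F 17, B F 17, E F 18] → take F G (9); add G.
Step 2: frontier [F H 14, A F 17, B F 17, E F 18, G H 5, A G 9, D G 11] → take G H (5); add H.
Step 3: frontier [A F 17, B F 17, E F 18, A G 9, D G 11, B H 1, D H 2, E H 17] → take B H (1); add B.
Step 4: frontier [A F 17, E F 18, A G 9, D G 11, D H 2, E H 17] → take D H (2); add D.
Step 5: frontier [C D 3, A F 17, E F 18, A G 9, E H 17] → take C D (3); add C.
Step 6: frontier [C E 4, A C 12, A F 17, E F 18, A G 9, E H 17] → take C E (4); add E.
Step 7: frontier [A C 12, A F 17, A G 9] → take A G (9); add A.
The 6th edge added is C E.

C-E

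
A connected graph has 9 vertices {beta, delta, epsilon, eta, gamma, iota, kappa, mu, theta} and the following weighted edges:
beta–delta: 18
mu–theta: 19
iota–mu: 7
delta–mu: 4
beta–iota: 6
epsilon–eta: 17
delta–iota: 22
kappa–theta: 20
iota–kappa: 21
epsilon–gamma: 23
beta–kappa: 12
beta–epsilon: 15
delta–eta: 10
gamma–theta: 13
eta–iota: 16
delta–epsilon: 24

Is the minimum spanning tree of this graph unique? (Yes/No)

Kruskal's algorithm — process edges by increasing weight (ties by edge label):
delta–mu (4): add — endpoints in different components.
beta–iota (6): add — endpoints in different components.
iota–mu (7): add — endpoints in different components.
delta–eta (10): add — endpoints in different components.
beta–kappa (12): add — endpoints in different components.
gamma–theta (13): add — endpoints in different components.
beta–epsilon (15): add — endpoints in different components.
eta–iota (16): skip — iota and eta already connected.
epsilon–eta (17): skip — eta and epsilon already connected.
beta–delta (18): skip — beta and delta already connected.
mu–theta (19): add — endpoints in different components.
Every non-tree edge has weight strictly greater than the heaviest edge on the tree path between its endpoints, so the MST is unique.

Yes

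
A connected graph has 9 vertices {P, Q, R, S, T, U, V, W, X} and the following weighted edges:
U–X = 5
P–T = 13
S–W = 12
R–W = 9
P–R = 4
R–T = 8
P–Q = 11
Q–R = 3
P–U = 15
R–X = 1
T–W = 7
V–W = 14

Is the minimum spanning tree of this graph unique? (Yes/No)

Kruskal: consider edges lightest-first.
R–X (1): add — endpoints in different components.
Q–R (3): add — endpoints in different components.
P–R (4): add — endpoints in different components.
U–X (5): add — endpoints in different components.
T–W (7): add — endpoints in different components.
R–T (8): add — endpoints in different components.
R–W (9): skip — R and W already connected.
P–Q (11): skip — Q and P already connected.
S–W (12): add — endpoints in different components.
P–T (13): skip — T and P already connected.
V–W (14): add — endpoints in different components.
Every non-tree edge has weight strictly greater than the heaviest edge on the tree path between its endpoints, so the MST is unique.

Yes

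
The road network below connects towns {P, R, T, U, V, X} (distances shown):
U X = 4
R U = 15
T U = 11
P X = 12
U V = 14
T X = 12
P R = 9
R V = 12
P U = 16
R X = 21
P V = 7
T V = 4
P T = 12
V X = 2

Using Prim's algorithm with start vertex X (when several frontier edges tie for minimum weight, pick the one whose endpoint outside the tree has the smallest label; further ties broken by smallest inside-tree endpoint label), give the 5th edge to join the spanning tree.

Prim's algorithm from X:
Step 1: frontier [V X 2, U X 4, P X 12, T X 12, R X 21] → take V X (2); add V.
Step 2: frontier [T V 4, P V 7, R V 12, U V 14, U X 4, P X 12, T X 12, R X 21] → take T V (4); add T.
Step 3: frontier [T U 11, P T 12, P V 7, R V 12, U V 14, U X 4, P X 12, R X 21] → take U X (4); add U.
Step 4: frontier [P T 12, R U 15, P U 16, P V 7, R V 12, P X 12, R X 21] → take P V (7); add P.
Step 5: frontier [P R 9, R U 15, R V 12, R X 21] → take P R (9); add R.
The 5th edge added is P R.

P-R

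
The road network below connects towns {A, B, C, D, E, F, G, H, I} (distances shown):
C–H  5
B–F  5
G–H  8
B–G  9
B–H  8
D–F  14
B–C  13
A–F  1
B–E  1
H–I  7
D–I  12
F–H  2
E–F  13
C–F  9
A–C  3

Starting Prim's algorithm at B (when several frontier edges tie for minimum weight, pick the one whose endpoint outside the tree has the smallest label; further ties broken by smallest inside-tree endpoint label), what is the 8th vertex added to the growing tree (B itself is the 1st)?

G

Prim's algorithm from B:
Step 1: cheapest edge leaving the tree is B–E (1); add E.
Step 2: cheapest edge leaving the tree is B–F (5); add F.
Step 3: cheapest edge leaving the tree is A–F (1); add A.
Step 4: cheapest edge leaving the tree is F–H (2); add H.
Step 5: cheapest edge leaving the tree is A–C (3); add C.
Step 6: cheapest edge leaving the tree is H–I (7); add I.
Step 7: cheapest edge leaving the tree is G–H (8); add G.
Step 8: cheapest edge leaving the tree is D–I (12); add D.
Vertex order: B, E, F, A, H, C, I, G, D. The 8th vertex is G.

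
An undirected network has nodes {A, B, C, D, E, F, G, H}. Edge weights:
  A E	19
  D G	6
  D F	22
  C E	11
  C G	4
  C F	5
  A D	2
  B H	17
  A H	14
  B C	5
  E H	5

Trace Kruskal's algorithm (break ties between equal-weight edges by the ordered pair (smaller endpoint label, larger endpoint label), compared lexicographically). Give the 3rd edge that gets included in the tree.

B-C

Kruskal: consider edges lightest-first.
A D (2): add — endpoints in different components.
C G (4): add — endpoints in different components.
B C (5): add — endpoints in different components.
C F (5): add — endpoints in different components.
E H (5): add — endpoints in different components.
D G (6): add — endpoints in different components.
C E (11): add — endpoints in different components.
The 3rd edge added is B C.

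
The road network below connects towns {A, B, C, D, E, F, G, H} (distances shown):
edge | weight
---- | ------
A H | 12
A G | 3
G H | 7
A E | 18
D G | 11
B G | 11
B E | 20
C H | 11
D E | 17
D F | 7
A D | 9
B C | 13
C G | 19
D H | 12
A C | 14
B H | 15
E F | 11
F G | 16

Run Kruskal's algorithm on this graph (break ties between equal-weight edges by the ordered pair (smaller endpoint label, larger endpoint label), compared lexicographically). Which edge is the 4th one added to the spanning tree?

A-D

Sort edges by weight, then run Kruskal:
A G (3): add — endpoints in different components.
D F (7): add — endpoints in different components.
G H (7): add — endpoints in different components.
A D (9): add — endpoints in different components.
B G (11): add — endpoints in different components.
C H (11): add — endpoints in different components.
D G (11): skip — D and G already connected.
E F (11): add — endpoints in different components.
The 4th edge added is A D.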